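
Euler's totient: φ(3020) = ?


3020 = 2^2 × 5 × 151
Prime factors: 2, 5, 151
φ(3020) = 3020 × (1-1/2) × (1-1/5) × (1-1/151)
= 3020 × 1/2 × 4/5 × 150/151 = 1200

φ(3020) = 1200


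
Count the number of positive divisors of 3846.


3846 = 2^1 × 3^1 × 641^1
d(3846) = (1+1) × (1+1) × (1+1) = 8

8 divisors


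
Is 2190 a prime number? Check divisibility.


2190 / 2 = 1095 (exact division)
2190 is NOT prime.

No, 2190 is not prime


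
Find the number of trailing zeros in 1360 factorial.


floor(1360/5) = 272
floor(1360/25) = 54
floor(1360/125) = 10
floor(1360/625) = 2
Total = 338

338 trailing zeros


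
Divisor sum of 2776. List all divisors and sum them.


Divisors of 2776: 1, 2, 4, 8, 347, 694, 1388, 2776
Sum = 1 + 2 + 4 + 8 + 347 + 694 + 1388 + 2776 = 5220

σ(2776) = 5220


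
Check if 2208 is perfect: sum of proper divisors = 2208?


Proper divisors of 2208: 1, 2, 3, 4, 6, 8, 12, 16, 23, 24, 32, 46, 48, 69, 92, 96, 138, 184, 276, 368, 552, 736, 1104
Sum = 1 + 2 + 3 + 4 + 6 + 8 + 12 + 16 + 23 + 24 + 32 + 46 + 48 + 69 + 92 + 96 + 138 + 184 + 276 + 368 + 552 + 736 + 1104 = 3840

No, 2208 is not perfect (3840 ≠ 2208)


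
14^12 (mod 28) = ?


14^1 mod 28 = 14
14^2 mod 28 = 0
14^3 mod 28 = 0
14^4 mod 28 = 0
14^5 mod 28 = 0
14^6 mod 28 = 0
14^7 mod 28 = 0
14^8 mod 28 = 0
14^9 mod 28 = 0
14^10 mod 28 = 0
14^11 mod 28 = 0
14^12 mod 28 = 0


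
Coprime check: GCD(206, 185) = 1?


Euclidean algorithm:
206 = 1 * 185 + 21
185 = 8 * 21 + 17
21 = 1 * 17 + 4
17 = 4 * 4 + 1
4 = 4 * 1 + 0
GCD(206, 185) = 1

Yes, coprime (GCD = 1)


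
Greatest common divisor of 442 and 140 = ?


442 = 3 * 140 + 22
140 = 6 * 22 + 8
22 = 2 * 8 + 6
8 = 1 * 6 + 2
6 = 3 * 2 + 0
GCD = 2


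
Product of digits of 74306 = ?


7 × 4 × 3 × 0 × 6 = 0


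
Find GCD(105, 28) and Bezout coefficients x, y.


Tabular extended Euclidean (each row: r = 105*s + 28*t):
r=105, s=1, t=0
r=28, s=0, t=1
q=3: r=21, s=1, t=-3   [105*(1) + 28*(-3) = 21]
q=1: r=7, s=-1, t=4   [105*(-1) + 28*(4) = 7]
q=3: r=0, s=4, t=-15   [105*(4) + 28*(-15) = 0]
GCD = 7; from the row with r=7: x=-1, y=4
Check: 105*(-1) + 28*(4) = -105 + 112 = 7

GCD = 7, x = -1, y = 4


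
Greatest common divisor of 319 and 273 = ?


319 = 1 * 273 + 46
273 = 5 * 46 + 43
46 = 1 * 43 + 3
43 = 14 * 3 + 1
3 = 3 * 1 + 0
GCD = 1


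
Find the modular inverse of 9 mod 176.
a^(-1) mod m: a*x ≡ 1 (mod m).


Use the extended Euclidean algorithm on (176, 9); each row r = 176*s + 9*t:
r=176, s=1, t=0
r=9, s=0, t=1
q=19: r=5, s=1, t=-19   [176*(1) + 9*(-19) = 5]
q=1: r=4, s=-1, t=20   [176*(-1) + 9*(20) = 4]
q=1: r=1, s=2, t=-39   [176*(2) + 9*(-39) = 1]
q=4: r=0, s=-9, t=176   [176*(-9) + 9*(176) = 0]
GCD = 1 with t = -39, so 9*(-39) ≡ 1 (mod 176)
Inverse = -39 mod 176 = 137
Check: 9 * 137 = 1233 ≡ 1 (mod 176)

9^(-1) ≡ 137 (mod 176)


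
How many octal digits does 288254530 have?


288254530 in base 8 = 2113465102
Number of digits = 10

10 digits (base 8)


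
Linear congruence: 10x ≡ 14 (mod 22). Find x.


GCD(10, 22) = 2 divides 14
Divide: 5x ≡ 7 (mod 11)
x ≡ 8 (mod 11)


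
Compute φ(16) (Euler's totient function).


16 = 2^4
Prime factors: 2
φ(16) = 16 × (1-1/2)
= 16 × 1/2 = 8

φ(16) = 8


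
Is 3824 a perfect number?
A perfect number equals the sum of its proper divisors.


Proper divisors of 3824: 1, 2, 4, 8, 16, 239, 478, 956, 1912
Sum = 1 + 2 + 4 + 8 + 16 + 239 + 478 + 956 + 1912 = 3616

No, 3824 is not perfect (3616 ≠ 3824)


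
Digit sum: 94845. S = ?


9 + 4 + 8 + 4 + 5 = 30


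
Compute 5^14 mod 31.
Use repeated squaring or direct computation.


5^1 mod 31 = 5
5^2 mod 31 = 25
5^3 mod 31 = 1
5^4 mod 31 = 5
5^5 mod 31 = 25
5^6 mod 31 = 1
5^7 mod 31 = 5
5^8 mod 31 = 25
5^9 mod 31 = 1
5^10 mod 31 = 5
5^11 mod 31 = 25
5^12 mod 31 = 1
5^13 mod 31 = 5
5^14 mod 31 = 25


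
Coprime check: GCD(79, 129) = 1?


Euclidean algorithm:
129 = 1 * 79 + 50
79 = 1 * 50 + 29
50 = 1 * 29 + 21
29 = 1 * 21 + 8
21 = 2 * 8 + 5
8 = 1 * 5 + 3
5 = 1 * 3 + 2
3 = 1 * 2 + 1
2 = 2 * 1 + 0
GCD(79, 129) = 1

Yes, coprime (GCD = 1)


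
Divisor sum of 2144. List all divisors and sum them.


Divisors of 2144: 1, 2, 4, 8, 16, 32, 67, 134, 268, 536, 1072, 2144
Sum = 1 + 2 + 4 + 8 + 16 + 32 + 67 + 134 + 268 + 536 + 1072 + 2144 = 4284

σ(2144) = 4284


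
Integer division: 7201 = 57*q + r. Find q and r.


7201 = 57 * 126 + 19
Check: 7182 + 19 = 7201

q = 126, r = 19


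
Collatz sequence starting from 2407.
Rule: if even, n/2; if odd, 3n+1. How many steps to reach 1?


2407 → 7222 → 3611 → 10834 → 5417 → 16252 → 8126 → 4063 → 12190 → 6095 → 18286 → 9143 → 27430 → 13715 → 41146 → 20573 → 61720 → 30860 → 15430 → 7715 → 23146 → 11573 → 34720 → 17360 → 8680 → 4340 → 2170 → 1085 → 3256 → 1628 → 814 → 407 → 1222 → 611 → 1834 → 917 → 2752 → 1376 → 688 → 344 → 172 → 86 → 43 → 130 → 65 → 196 → 98 → 49 → 148 → 74 → 37 → 112 → 56 → 28 → 14 → 7 → 22 → 11 → 34 → 17 → 52 → 26 → 13 → 40 → 20 → 10 → 5 → 16 → 8 → 4 → 2 → 1
Total steps = 71

71 steps


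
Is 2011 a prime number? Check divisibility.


Check divisors up to sqrt(2011) = 44.8442
No divisors found.
2011 is prime.

Yes, 2011 is prime


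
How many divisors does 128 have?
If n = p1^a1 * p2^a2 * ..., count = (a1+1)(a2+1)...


128 = 2^7
d(128) = (7+1) = 8

8 divisors


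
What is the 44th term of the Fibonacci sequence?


Sequence: 1, 1, 2, 3, 5, 8, 13, 21, 34, 55, 89, 144, 233, 377, 610, 987, 1597, 2584, 4181, 6765, 10946, 17711, 28657, 46368, 75025, 121393, 196418, 317811, 514229, 832040, 1346269, 2178309, 3524578, 5702887, 9227465, 14930352, 24157817, 39088169, 63245986, 102334155, 165580141, 267914296, 433494437, 701408733
F(44) = 701408733


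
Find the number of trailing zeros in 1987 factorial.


floor(1987/5) = 397
floor(1987/25) = 79
floor(1987/125) = 15
floor(1987/625) = 3
Total = 494

494 trailing zeros


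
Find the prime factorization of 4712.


4712 / 2 = 2356
2356 / 2 = 1178
1178 / 2 = 589
589 / 19 = 31
31 / 31 = 1
4712 = 2^3 × 19 × 31


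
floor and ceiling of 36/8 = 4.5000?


36/8 = 4.5000
floor = 4
ceil = 5

floor = 4, ceil = 5


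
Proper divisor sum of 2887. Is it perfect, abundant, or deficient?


Proper divisors: 1
Sum = 1 = 1
1 < 2887 → deficient

s(2887) = 1 (deficient)


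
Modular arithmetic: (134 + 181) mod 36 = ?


134 + 181 = 315
315 mod 36 = 27


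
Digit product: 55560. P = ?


5 × 5 × 5 × 6 × 0 = 0


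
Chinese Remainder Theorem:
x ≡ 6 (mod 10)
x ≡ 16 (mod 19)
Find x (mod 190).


M = 10*19 = 190
M1 = M/10 = 19, M2 = M/19 = 10
M1^(-1) mod 10 = 9, M2^(-1) mod 19 = 2
x = 6*19*9 + 16*10*2 = 1346
1346 mod 190 = 16
Check: 16 mod 10 = 6 ✓, 16 mod 19 = 16 ✓

x ≡ 16 (mod 190)


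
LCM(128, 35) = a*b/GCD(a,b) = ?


GCD(128, 35) = 1
LCM = 128*35/1 = 4480/1 = 4480

LCM = 4480


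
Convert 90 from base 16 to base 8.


90 (base 16) = 144 (decimal)
144 (decimal) = 220 (base 8)


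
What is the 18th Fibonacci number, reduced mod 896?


F(k) mod 896 for k=1..18:
1, 1, 2, 3, 5, 8, 13, 21, 34, 55, 89, 144, 233, 377, 610, 91, 701, 792
F(18) mod 896 = 792


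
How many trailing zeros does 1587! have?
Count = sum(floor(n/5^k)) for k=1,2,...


floor(1587/5) = 317
floor(1587/25) = 63
floor(1587/125) = 12
floor(1587/625) = 2
Total = 394

394 trailing zeros


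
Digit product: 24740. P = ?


2 × 4 × 7 × 4 × 0 = 0


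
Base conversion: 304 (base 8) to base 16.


304 (base 8) = 196 (decimal)
196 (decimal) = C4 (base 16)


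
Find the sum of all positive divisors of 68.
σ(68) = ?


Divisors of 68: 1, 2, 4, 17, 34, 68
Sum = 1 + 2 + 4 + 17 + 34 + 68 = 126

σ(68) = 126


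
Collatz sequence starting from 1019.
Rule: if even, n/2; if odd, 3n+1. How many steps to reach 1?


1019 → 3058 → 1529 → 4588 → 2294 → 1147 → 3442 → 1721 → 5164 → 2582 → 1291 → 3874 → 1937 → 5812 → 2906 → 1453 → 4360 → 2180 → 1090 → 545 → 1636 → 818 → 409 → 1228 → 614 → 307 → 922 → 461 → 1384 → 692 → 346 → 173 → 520 → 260 → 130 → 65 → 196 → 98 → 49 → 148 → 74 → 37 → 112 → 56 → 28 → 14 → 7 → 22 → 11 → 34 → 17 → 52 → 26 → 13 → 40 → 20 → 10 → 5 → 16 → 8 → 4 → 2 → 1
Total steps = 62

62 steps


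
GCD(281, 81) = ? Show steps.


281 = 3 * 81 + 38
81 = 2 * 38 + 5
38 = 7 * 5 + 3
5 = 1 * 3 + 2
3 = 1 * 2 + 1
2 = 2 * 1 + 0
GCD = 1


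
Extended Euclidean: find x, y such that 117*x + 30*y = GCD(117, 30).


Tabular extended Euclidean (each row: r = 117*s + 30*t):
r=117, s=1, t=0
r=30, s=0, t=1
q=3: r=27, s=1, t=-3   [117*(1) + 30*(-3) = 27]
q=1: r=3, s=-1, t=4   [117*(-1) + 30*(4) = 3]
q=9: r=0, s=10, t=-39   [117*(10) + 30*(-39) = 0]
GCD = 3; from the row with r=3: x=-1, y=4
Check: 117*(-1) + 30*(4) = -117 + 120 = 3

GCD = 3, x = -1, y = 4


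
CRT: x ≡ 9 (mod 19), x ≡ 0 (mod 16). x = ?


M = 19*16 = 304
M1 = M/19 = 16, M2 = M/16 = 19
M1^(-1) mod 19 = 6, M2^(-1) mod 16 = 11
x = 9*16*6 + 0*19*11 = 864
864 mod 304 = 256
Check: 256 mod 19 = 9 ✓, 256 mod 16 = 0 ✓

x ≡ 256 (mod 304)


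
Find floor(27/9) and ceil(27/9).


27/9 = 3.0000
floor = 3
ceil = 3

floor = 3, ceil = 3


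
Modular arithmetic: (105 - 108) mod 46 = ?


105 - 108 = -3
-3 mod 46 = 43


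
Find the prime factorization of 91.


91 / 7 = 13
13 / 13 = 1
91 = 7 × 13


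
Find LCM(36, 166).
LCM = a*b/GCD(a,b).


GCD(36, 166) = 2
LCM = 36*166/2 = 5976/2 = 2988

LCM = 2988


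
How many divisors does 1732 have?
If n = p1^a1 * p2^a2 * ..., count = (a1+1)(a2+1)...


1732 = 2^2 × 433^1
d(1732) = (2+1) × (1+1) = 6

6 divisors


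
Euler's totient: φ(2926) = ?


2926 = 2 × 7 × 11 × 19
Prime factors: 2, 7, 11, 19
φ(2926) = 2926 × (1-1/2) × (1-1/7) × (1-1/11) × (1-1/19)
= 2926 × 1/2 × 6/7 × 10/11 × 18/19 = 1080

φ(2926) = 1080


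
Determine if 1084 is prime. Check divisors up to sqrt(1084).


1084 / 2 = 542 (exact division)
1084 is NOT prime.

No, 1084 is not prime


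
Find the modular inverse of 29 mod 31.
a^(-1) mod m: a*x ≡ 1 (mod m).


Use the extended Euclidean algorithm on (31, 29); each row r = 31*s + 29*t:
r=31, s=1, t=0
r=29, s=0, t=1
q=1: r=2, s=1, t=-1   [31*(1) + 29*(-1) = 2]
q=14: r=1, s=-14, t=15   [31*(-14) + 29*(15) = 1]
q=2: r=0, s=29, t=-31   [31*(29) + 29*(-31) = 0]
GCD = 1 with t = 15, so 29*(15) ≡ 1 (mod 31)
Inverse = 15 mod 31 = 15
Check: 29 * 15 = 435 ≡ 1 (mod 31)

29^(-1) ≡ 15 (mod 31)


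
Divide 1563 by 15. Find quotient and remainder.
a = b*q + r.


1563 = 15 * 104 + 3
Check: 1560 + 3 = 1563

q = 104, r = 3


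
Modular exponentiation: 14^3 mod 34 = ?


14^1 mod 34 = 14
14^2 mod 34 = 26
14^3 mod 34 = 24


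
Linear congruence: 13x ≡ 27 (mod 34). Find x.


GCD(13, 34) = 1, unique solution
a^(-1) mod 34 = 21
x = 21 * 27 mod 34 = 23

x ≡ 23 (mod 34)


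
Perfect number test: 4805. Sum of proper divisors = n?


Proper divisors of 4805: 1, 5, 31, 155, 961
Sum = 1 + 5 + 31 + 155 + 961 = 1153

No, 4805 is not perfect (1153 ≠ 4805)


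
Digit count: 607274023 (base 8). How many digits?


607274023 in base 8 = 4414442047
Number of digits = 10

10 digits (base 8)


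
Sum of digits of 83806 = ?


8 + 3 + 8 + 0 + 6 = 25


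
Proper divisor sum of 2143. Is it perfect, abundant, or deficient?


Proper divisors: 1
Sum = 1 = 1
1 < 2143 → deficient

s(2143) = 1 (deficient)


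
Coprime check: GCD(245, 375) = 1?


Euclidean algorithm:
375 = 1 * 245 + 130
245 = 1 * 130 + 115
130 = 1 * 115 + 15
115 = 7 * 15 + 10
15 = 1 * 10 + 5
10 = 2 * 5 + 0
GCD(245, 375) = 5

No, not coprime (GCD = 5)


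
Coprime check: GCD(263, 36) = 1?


Euclidean algorithm:
263 = 7 * 36 + 11
36 = 3 * 11 + 3
11 = 3 * 3 + 2
3 = 1 * 2 + 1
2 = 2 * 1 + 0
GCD(263, 36) = 1

Yes, coprime (GCD = 1)


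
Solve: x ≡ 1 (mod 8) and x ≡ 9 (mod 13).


M = 8*13 = 104
M1 = M/8 = 13, M2 = M/13 = 8
M1^(-1) mod 8 = 5, M2^(-1) mod 13 = 5
x = 1*13*5 + 9*8*5 = 425
425 mod 104 = 9
Check: 9 mod 8 = 1 ✓, 9 mod 13 = 9 ✓

x ≡ 9 (mod 104)


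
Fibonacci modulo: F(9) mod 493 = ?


F(k) mod 493 for k=1..9:
1, 1, 2, 3, 5, 8, 13, 21, 34
F(9) mod 493 = 34


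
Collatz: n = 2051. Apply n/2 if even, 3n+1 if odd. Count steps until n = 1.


2051 → 6154 → 3077 → 9232 → 4616 → 2308 → 1154 → 577 → 1732 → 866 → 433 → 1300 → 650 → 325 → 976 → 488 → 244 → 122 → 61 → 184 → 92 → 46 → 23 → 70 → 35 → 106 → 53 → 160 → 80 → 40 → 20 → 10 → 5 → 16 → 8 → 4 → 2 → 1
Total steps = 37

37 steps


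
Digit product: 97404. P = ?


9 × 7 × 4 × 0 × 4 = 0


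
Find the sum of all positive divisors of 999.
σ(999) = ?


Divisors of 999: 1, 3, 9, 27, 37, 111, 333, 999
Sum = 1 + 3 + 9 + 27 + 37 + 111 + 333 + 999 = 1520

σ(999) = 1520


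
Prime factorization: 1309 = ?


1309 / 7 = 187
187 / 11 = 17
17 / 17 = 1
1309 = 7 × 11 × 17


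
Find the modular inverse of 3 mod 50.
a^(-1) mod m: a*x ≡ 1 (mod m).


Use the extended Euclidean algorithm on (50, 3); each row r = 50*s + 3*t:
r=50, s=1, t=0
r=3, s=0, t=1
q=16: r=2, s=1, t=-16   [50*(1) + 3*(-16) = 2]
q=1: r=1, s=-1, t=17   [50*(-1) + 3*(17) = 1]
q=2: r=0, s=3, t=-50   [50*(3) + 3*(-50) = 0]
GCD = 1 with t = 17, so 3*(17) ≡ 1 (mod 50)
Inverse = 17 mod 50 = 17
Check: 3 * 17 = 51 ≡ 1 (mod 50)

3^(-1) ≡ 17 (mod 50)


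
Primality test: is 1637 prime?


Check divisors up to sqrt(1637) = 40.4599
No divisors found.
1637 is prime.

Yes, 1637 is prime


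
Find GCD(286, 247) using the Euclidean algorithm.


286 = 1 * 247 + 39
247 = 6 * 39 + 13
39 = 3 * 13 + 0
GCD = 13


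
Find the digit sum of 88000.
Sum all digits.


8 + 8 + 0 + 0 + 0 = 16


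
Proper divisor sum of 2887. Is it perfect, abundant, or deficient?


Proper divisors: 1
Sum = 1 = 1
1 < 2887 → deficient

s(2887) = 1 (deficient)


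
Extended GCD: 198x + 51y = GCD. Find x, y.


Tabular extended Euclidean (each row: r = 198*s + 51*t):
r=198, s=1, t=0
r=51, s=0, t=1
q=3: r=45, s=1, t=-3   [198*(1) + 51*(-3) = 45]
q=1: r=6, s=-1, t=4   [198*(-1) + 51*(4) = 6]
q=7: r=3, s=8, t=-31   [198*(8) + 51*(-31) = 3]
q=2: r=0, s=-17, t=66   [198*(-17) + 51*(66) = 0]
GCD = 3; from the row with r=3: x=8, y=-31
Check: 198*(8) + 51*(-31) = 1584 - 1581 = 3

GCD = 3, x = 8, y = -31


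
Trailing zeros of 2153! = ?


floor(2153/5) = 430
floor(2153/25) = 86
floor(2153/125) = 17
floor(2153/625) = 3
Total = 536

536 trailing zeros


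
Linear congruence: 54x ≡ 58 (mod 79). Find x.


GCD(54, 79) = 1, unique solution
a^(-1) mod 79 = 60
x = 60 * 58 mod 79 = 4

x ≡ 4 (mod 79)


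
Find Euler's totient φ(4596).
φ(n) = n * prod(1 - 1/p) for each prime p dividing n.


4596 = 2^2 × 3 × 383
Prime factors: 2, 3, 383
φ(4596) = 4596 × (1-1/2) × (1-1/3) × (1-1/383)
= 4596 × 1/2 × 2/3 × 382/383 = 1528

φ(4596) = 1528


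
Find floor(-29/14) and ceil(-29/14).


-29/14 = -2.0714
floor = -3
ceil = -2

floor = -3, ceil = -2


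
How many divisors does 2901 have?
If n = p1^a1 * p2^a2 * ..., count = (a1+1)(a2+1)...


2901 = 3^1 × 967^1
d(2901) = (1+1) × (1+1) = 4

4 divisors


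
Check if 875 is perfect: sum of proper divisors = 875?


Proper divisors of 875: 1, 5, 7, 25, 35, 125, 175
Sum = 1 + 5 + 7 + 25 + 35 + 125 + 175 = 373

No, 875 is not perfect (373 ≠ 875)


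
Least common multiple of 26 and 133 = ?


GCD(26, 133) = 1
LCM = 26*133/1 = 3458/1 = 3458

LCM = 3458


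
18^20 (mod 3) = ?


18^1 mod 3 = 0
18^2 mod 3 = 0
18^3 mod 3 = 0
18^4 mod 3 = 0
18^5 mod 3 = 0
18^6 mod 3 = 0
18^7 mod 3 = 0
18^8 mod 3 = 0
18^9 mod 3 = 0
18^10 mod 3 = 0
18^11 mod 3 = 0
18^12 mod 3 = 0
18^13 mod 3 = 0
18^14 mod 3 = 0
18^15 mod 3 = 0
18^16 mod 3 = 0
18^17 mod 3 = 0
18^18 mod 3 = 0
18^19 mod 3 = 0
18^20 mod 3 = 0


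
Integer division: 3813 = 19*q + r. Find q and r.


3813 = 19 * 200 + 13
Check: 3800 + 13 = 3813

q = 200, r = 13


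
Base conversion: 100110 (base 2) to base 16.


100110 (base 2) = 38 (decimal)
38 (decimal) = 26 (base 16)


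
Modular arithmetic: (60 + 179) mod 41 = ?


60 + 179 = 239
239 mod 41 = 34


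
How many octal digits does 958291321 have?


958291321 in base 8 = 7107456571
Number of digits = 10

10 digits (base 8)


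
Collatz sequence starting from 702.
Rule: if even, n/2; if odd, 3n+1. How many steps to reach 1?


702 → 351 → 1054 → 527 → 1582 → 791 → 2374 → 1187 → 3562 → 1781 → 5344 → 2672 → 1336 → 668 → 334 → 167 → 502 → 251 → 754 → 377 → 1132 → 566 → 283 → 850 → 425 → 1276 → 638 → 319 → 958 → 479 → 1438 → 719 → 2158 → 1079 → 3238 → 1619 → 4858 → 2429 → 7288 → 3644 → 1822 → 911 → 2734 → 1367 → 4102 → 2051 → 6154 → 3077 → 9232 → 4616 → 2308 → 1154 → 577 → 1732 → 866 → 433 → 1300 → 650 → 325 → 976 → 488 → 244 → 122 → 61 → 184 → 92 → 46 → 23 → 70 → 35 → 106 → 53 → 160 → 80 → 40 → 20 → 10 → 5 → 16 → 8 → 4 → 2 → 1
Total steps = 82

82 steps


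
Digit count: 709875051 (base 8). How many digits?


709875051 in base 8 = 5223752553
Number of digits = 10

10 digits (base 8)


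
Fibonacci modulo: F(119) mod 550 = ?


F(k) mod 550 for k=1..119:
1, 1, 2, 3, 5, 8, 13, 21, 34, 55, 89, 144, 233, 377, 60, 437, 497, 384, 331, 165, 496, 111, 57, 168, 225, 393, 68, 461, 529, 440, 419, 309, 178, 487, 115, 52, 167, 219, 386, 55, 441, 496, 387, 333, 170, 503, 123, 76, 199, 275, 474, 199, 123, 322, 445, 217, 112, 329, 441, 220, 111, 331, 442, 223, 115, 338, 453, 241, 144, 385, 529, 364, 343, 157, 500, 107, 57, 164, 221, 385, 56, 441, 497, 388, 335, 173, 508, 131, 89, 220, 309, 529, 288, 267, 5, 272, 277, 549, 276, 275, 1, 276, 277, 3, 280, 283, 13, 296, 309, 55, 364, 419, 233, 102, 335, 437, 222, 109, 331
F(119) mod 550 = 331


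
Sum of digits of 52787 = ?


5 + 2 + 7 + 8 + 7 = 29


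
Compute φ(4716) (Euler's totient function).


4716 = 2^2 × 3^2 × 131
Prime factors: 2, 3, 131
φ(4716) = 4716 × (1-1/2) × (1-1/3) × (1-1/131)
= 4716 × 1/2 × 2/3 × 130/131 = 1560

φ(4716) = 1560


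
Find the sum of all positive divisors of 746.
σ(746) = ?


Divisors of 746: 1, 2, 373, 746
Sum = 1 + 2 + 373 + 746 = 1122

σ(746) = 1122


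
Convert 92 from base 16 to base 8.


92 (base 16) = 146 (decimal)
146 (decimal) = 222 (base 8)


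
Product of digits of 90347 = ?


9 × 0 × 3 × 4 × 7 = 0


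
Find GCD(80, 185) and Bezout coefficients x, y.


Tabular extended Euclidean (each row: r = 80*s + 185*t):
r=80, s=1, t=0
r=185, s=0, t=1
q=0: r=80, s=1, t=0   [80*(1) + 185*(0) = 80]
q=2: r=25, s=-2, t=1   [80*(-2) + 185*(1) = 25]
q=3: r=5, s=7, t=-3   [80*(7) + 185*(-3) = 5]
q=5: r=0, s=-37, t=16   [80*(-37) + 185*(16) = 0]
GCD = 5; from the row with r=5: x=7, y=-3
Check: 80*(7) + 185*(-3) = 560 - 555 = 5

GCD = 5, x = 7, y = -3


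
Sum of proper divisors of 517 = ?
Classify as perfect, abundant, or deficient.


Proper divisors: 1, 11, 47
Sum = 1 + 11 + 47 = 59
59 < 517 → deficient

s(517) = 59 (deficient)


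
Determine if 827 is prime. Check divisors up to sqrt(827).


Check divisors up to sqrt(827) = 28.7576
No divisors found.
827 is prime.

Yes, 827 is prime


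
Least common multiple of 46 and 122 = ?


GCD(46, 122) = 2
LCM = 46*122/2 = 5612/2 = 2806

LCM = 2806


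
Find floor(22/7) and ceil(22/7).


22/7 = 3.1429
floor = 3
ceil = 4

floor = 3, ceil = 4


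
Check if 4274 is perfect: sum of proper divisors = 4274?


Proper divisors of 4274: 1, 2, 2137
Sum = 1 + 2 + 2137 = 2140

No, 4274 is not perfect (2140 ≠ 4274)


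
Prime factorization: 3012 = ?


3012 / 2 = 1506
1506 / 2 = 753
753 / 3 = 251
251 / 251 = 1
3012 = 2^2 × 3 × 251


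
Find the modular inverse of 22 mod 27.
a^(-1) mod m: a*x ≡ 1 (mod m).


Use the extended Euclidean algorithm on (27, 22); each row r = 27*s + 22*t:
r=27, s=1, t=0
r=22, s=0, t=1
q=1: r=5, s=1, t=-1   [27*(1) + 22*(-1) = 5]
q=4: r=2, s=-4, t=5   [27*(-4) + 22*(5) = 2]
q=2: r=1, s=9, t=-11   [27*(9) + 22*(-11) = 1]
q=2: r=0, s=-22, t=27   [27*(-22) + 22*(27) = 0]
GCD = 1 with t = -11, so 22*(-11) ≡ 1 (mod 27)
Inverse = -11 mod 27 = 16
Check: 22 * 16 = 352 ≡ 1 (mod 27)

22^(-1) ≡ 16 (mod 27)


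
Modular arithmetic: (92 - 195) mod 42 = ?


92 - 195 = -103
-103 mod 42 = 23


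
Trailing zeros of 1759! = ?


floor(1759/5) = 351
floor(1759/25) = 70
floor(1759/125) = 14
floor(1759/625) = 2
Total = 437

437 trailing zeros


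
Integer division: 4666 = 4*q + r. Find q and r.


4666 = 4 * 1166 + 2
Check: 4664 + 2 = 4666

q = 1166, r = 2


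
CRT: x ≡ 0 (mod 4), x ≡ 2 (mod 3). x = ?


M = 4*3 = 12
M1 = M/4 = 3, M2 = M/3 = 4
M1^(-1) mod 4 = 3, M2^(-1) mod 3 = 1
x = 0*3*3 + 2*4*1 = 8
8 mod 12 = 8
Check: 8 mod 4 = 0 ✓, 8 mod 3 = 2 ✓

x ≡ 8 (mod 12)


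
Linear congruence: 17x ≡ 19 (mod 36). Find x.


GCD(17, 36) = 1, unique solution
a^(-1) mod 36 = 17
x = 17 * 19 mod 36 = 35

x ≡ 35 (mod 36)


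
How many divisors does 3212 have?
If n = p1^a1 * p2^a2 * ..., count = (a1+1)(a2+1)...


3212 = 2^2 × 11^1 × 73^1
d(3212) = (2+1) × (1+1) × (1+1) = 12

12 divisors


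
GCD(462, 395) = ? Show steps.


462 = 1 * 395 + 67
395 = 5 * 67 + 60
67 = 1 * 60 + 7
60 = 8 * 7 + 4
7 = 1 * 4 + 3
4 = 1 * 3 + 1
3 = 3 * 1 + 0
GCD = 1


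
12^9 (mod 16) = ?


12^1 mod 16 = 12
12^2 mod 16 = 0
12^3 mod 16 = 0
12^4 mod 16 = 0
12^5 mod 16 = 0
12^6 mod 16 = 0
12^7 mod 16 = 0
12^8 mod 16 = 0
12^9 mod 16 = 0


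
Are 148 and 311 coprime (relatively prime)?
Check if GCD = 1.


Euclidean algorithm:
311 = 2 * 148 + 15
148 = 9 * 15 + 13
15 = 1 * 13 + 2
13 = 6 * 2 + 1
2 = 2 * 1 + 0
GCD(148, 311) = 1

Yes, coprime (GCD = 1)


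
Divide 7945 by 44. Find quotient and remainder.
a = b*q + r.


7945 = 44 * 180 + 25
Check: 7920 + 25 = 7945

q = 180, r = 25


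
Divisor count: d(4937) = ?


4937 = 4937^1
d(4937) = (1+1) = 2

2 divisors


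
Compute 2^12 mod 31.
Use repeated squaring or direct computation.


2^1 mod 31 = 2
2^2 mod 31 = 4
2^3 mod 31 = 8
2^4 mod 31 = 16
2^5 mod 31 = 1
2^6 mod 31 = 2
2^7 mod 31 = 4
2^8 mod 31 = 8
2^9 mod 31 = 16
2^10 mod 31 = 1
2^11 mod 31 = 2
2^12 mod 31 = 4


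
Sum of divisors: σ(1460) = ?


Divisors of 1460: 1, 2, 4, 5, 10, 20, 73, 146, 292, 365, 730, 1460
Sum = 1 + 2 + 4 + 5 + 10 + 20 + 73 + 146 + 292 + 365 + 730 + 1460 = 3108

σ(1460) = 3108


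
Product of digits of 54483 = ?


5 × 4 × 4 × 8 × 3 = 1920


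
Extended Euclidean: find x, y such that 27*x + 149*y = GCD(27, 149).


Tabular extended Euclidean (each row: r = 27*s + 149*t):
r=27, s=1, t=0
r=149, s=0, t=1
q=0: r=27, s=1, t=0   [27*(1) + 149*(0) = 27]
q=5: r=14, s=-5, t=1   [27*(-5) + 149*(1) = 14]
q=1: r=13, s=6, t=-1   [27*(6) + 149*(-1) = 13]
q=1: r=1, s=-11, t=2   [27*(-11) + 149*(2) = 1]
q=13: r=0, s=149, t=-27   [27*(149) + 149*(-27) = 0]
GCD = 1; from the row with r=1: x=-11, y=2
Check: 27*(-11) + 149*(2) = -297 + 298 = 1

GCD = 1, x = -11, y = 2


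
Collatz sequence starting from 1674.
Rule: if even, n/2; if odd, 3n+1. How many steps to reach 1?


1674 → 837 → 2512 → 1256 → 628 → 314 → 157 → 472 → 236 → 118 → 59 → 178 → 89 → 268 → 134 → 67 → 202 → 101 → 304 → 152 → 76 → 38 → 19 → 58 → 29 → 88 → 44 → 22 → 11 → 34 → 17 → 52 → 26 → 13 → 40 → 20 → 10 → 5 → 16 → 8 → 4 → 2 → 1
Total steps = 42

42 steps


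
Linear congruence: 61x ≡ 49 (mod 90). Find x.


GCD(61, 90) = 1, unique solution
a^(-1) mod 90 = 31
x = 31 * 49 mod 90 = 79

x ≡ 79 (mod 90)


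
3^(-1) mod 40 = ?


Use the extended Euclidean algorithm on (40, 3); each row r = 40*s + 3*t:
r=40, s=1, t=0
r=3, s=0, t=1
q=13: r=1, s=1, t=-13   [40*(1) + 3*(-13) = 1]
q=3: r=0, s=-3, t=40   [40*(-3) + 3*(40) = 0]
GCD = 1 with t = -13, so 3*(-13) ≡ 1 (mod 40)
Inverse = -13 mod 40 = 27
Check: 3 * 27 = 81 ≡ 1 (mod 40)

3^(-1) ≡ 27 (mod 40)


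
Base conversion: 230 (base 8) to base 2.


230 (base 8) = 152 (decimal)
152 (decimal) = 10011000 (base 2)


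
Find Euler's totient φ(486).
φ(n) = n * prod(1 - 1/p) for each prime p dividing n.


486 = 2 × 3^5
Prime factors: 2, 3
φ(486) = 486 × (1-1/2) × (1-1/3)
= 486 × 1/2 × 2/3 = 162

φ(486) = 162


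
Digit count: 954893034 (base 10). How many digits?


954893034 has 9 digits in base 10
floor(log10(954893034)) + 1 = floor(8.9800) + 1 = 9

9 digits (base 10)


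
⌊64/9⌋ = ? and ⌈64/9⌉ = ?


64/9 = 7.1111
floor = 7
ceil = 8

floor = 7, ceil = 8


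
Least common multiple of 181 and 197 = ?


GCD(181, 197) = 1
LCM = 181*197/1 = 35657/1 = 35657

LCM = 35657


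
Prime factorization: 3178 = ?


3178 / 2 = 1589
1589 / 7 = 227
227 / 227 = 1
3178 = 2 × 7 × 227


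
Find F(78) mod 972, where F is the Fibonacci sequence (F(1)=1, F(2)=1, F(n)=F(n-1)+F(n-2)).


F(k) mod 972 for k=1..78:
1, 1, 2, 3, 5, 8, 13, 21, 34, 55, 89, 144, 233, 377, 610, 15, 625, 640, 293, 933, 254, 215, 469, 684, 181, 865, 74, 939, 41, 8, 49, 57, 106, 163, 269, 432, 701, 161, 862, 51, 913, 964, 905, 897, 830, 755, 613, 396, 37, 433, 470, 903, 401, 332, 733, 93, 826, 919, 773, 720, 521, 269, 790, 87, 877, 964, 869, 861, 758, 647, 433, 108, 541, 649, 218, 867, 113, 8
F(78) mod 972 = 8


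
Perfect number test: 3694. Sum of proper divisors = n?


Proper divisors of 3694: 1, 2, 1847
Sum = 1 + 2 + 1847 = 1850

No, 3694 is not perfect (1850 ≠ 3694)


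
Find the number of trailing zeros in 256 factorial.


floor(256/5) = 51
floor(256/25) = 10
floor(256/125) = 2
Total = 63

63 trailing zeros


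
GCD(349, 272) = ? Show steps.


349 = 1 * 272 + 77
272 = 3 * 77 + 41
77 = 1 * 41 + 36
41 = 1 * 36 + 5
36 = 7 * 5 + 1
5 = 5 * 1 + 0
GCD = 1


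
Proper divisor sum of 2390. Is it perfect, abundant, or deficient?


Proper divisors: 1, 2, 5, 10, 239, 478, 1195
Sum = 1 + 2 + 5 + 10 + 239 + 478 + 1195 = 1930
1930 < 2390 → deficient

s(2390) = 1930 (deficient)


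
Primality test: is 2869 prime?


2869 / 19 = 151 (exact division)
2869 is NOT prime.

No, 2869 is not prime


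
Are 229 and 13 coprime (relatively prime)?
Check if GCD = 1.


Euclidean algorithm:
229 = 17 * 13 + 8
13 = 1 * 8 + 5
8 = 1 * 5 + 3
5 = 1 * 3 + 2
3 = 1 * 2 + 1
2 = 2 * 1 + 0
GCD(229, 13) = 1

Yes, coprime (GCD = 1)


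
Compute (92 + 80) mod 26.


92 + 80 = 172
172 mod 26 = 16


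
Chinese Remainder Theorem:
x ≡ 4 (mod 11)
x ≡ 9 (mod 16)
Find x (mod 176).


M = 11*16 = 176
M1 = M/11 = 16, M2 = M/16 = 11
M1^(-1) mod 11 = 9, M2^(-1) mod 16 = 3
x = 4*16*9 + 9*11*3 = 873
873 mod 176 = 169
Check: 169 mod 11 = 4 ✓, 169 mod 16 = 9 ✓

x ≡ 169 (mod 176)


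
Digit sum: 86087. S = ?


8 + 6 + 0 + 8 + 7 = 29


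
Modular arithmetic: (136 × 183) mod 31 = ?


136 × 183 = 24888
24888 mod 31 = 26


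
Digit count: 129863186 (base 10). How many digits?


129863186 has 9 digits in base 10
floor(log10(129863186)) + 1 = floor(8.1135) + 1 = 9

9 digits (base 10)


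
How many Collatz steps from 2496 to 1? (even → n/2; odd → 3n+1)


2496 → 1248 → 624 → 312 → 156 → 78 → 39 → 118 → 59 → 178 → 89 → 268 → 134 → 67 → 202 → 101 → 304 → 152 → 76 → 38 → 19 → 58 → 29 → 88 → 44 → 22 → 11 → 34 → 17 → 52 → 26 → 13 → 40 → 20 → 10 → 5 → 16 → 8 → 4 → 2 → 1
Total steps = 40

40 steps


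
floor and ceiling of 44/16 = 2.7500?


44/16 = 2.7500
floor = 2
ceil = 3

floor = 2, ceil = 3


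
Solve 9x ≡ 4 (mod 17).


GCD(9, 17) = 1, unique solution
a^(-1) mod 17 = 2
x = 2 * 4 mod 17 = 8

x ≡ 8 (mod 17)


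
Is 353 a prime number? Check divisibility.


Check divisors up to sqrt(353) = 18.7883
No divisors found.
353 is prime.

Yes, 353 is prime


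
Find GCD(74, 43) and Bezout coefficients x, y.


Tabular extended Euclidean (each row: r = 74*s + 43*t):
r=74, s=1, t=0
r=43, s=0, t=1
q=1: r=31, s=1, t=-1   [74*(1) + 43*(-1) = 31]
q=1: r=12, s=-1, t=2   [74*(-1) + 43*(2) = 12]
q=2: r=7, s=3, t=-5   [74*(3) + 43*(-5) = 7]
q=1: r=5, s=-4, t=7   [74*(-4) + 43*(7) = 5]
q=1: r=2, s=7, t=-12   [74*(7) + 43*(-12) = 2]
q=2: r=1, s=-18, t=31   [74*(-18) + 43*(31) = 1]
q=2: r=0, s=43, t=-74   [74*(43) + 43*(-74) = 0]
GCD = 1; from the row with r=1: x=-18, y=31
Check: 74*(-18) + 43*(31) = -1332 + 1333 = 1

GCD = 1, x = -18, y = 31


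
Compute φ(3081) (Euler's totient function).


3081 = 3 × 13 × 79
Prime factors: 3, 13, 79
φ(3081) = 3081 × (1-1/3) × (1-1/13) × (1-1/79)
= 3081 × 2/3 × 12/13 × 78/79 = 1872

φ(3081) = 1872


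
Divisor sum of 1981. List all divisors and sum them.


Divisors of 1981: 1, 7, 283, 1981
Sum = 1 + 7 + 283 + 1981 = 2272

σ(1981) = 2272


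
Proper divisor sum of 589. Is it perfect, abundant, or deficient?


Proper divisors: 1, 19, 31
Sum = 1 + 19 + 31 = 51
51 < 589 → deficient

s(589) = 51 (deficient)


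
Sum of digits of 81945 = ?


8 + 1 + 9 + 4 + 5 = 27


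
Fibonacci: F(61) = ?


Sequence: 1, 1, 2, 3, 5, 8, 13, 21, 34, 55, 89, 144, 233, 377, 610, 987, 1597, 2584, 4181, 6765, 10946, 17711, 28657, 46368, 75025, 121393, 196418, 317811, 514229, 832040, 1346269, 2178309, 3524578, 5702887, 9227465, 14930352, 24157817, 39088169, 63245986, 102334155, 165580141, 267914296, 433494437, 701408733, 1134903170, 1836311903, 2971215073, 4807526976, 7778742049, 12586269025, 20365011074, 32951280099, 53316291173, 86267571272, 139583862445, 225851433717, 365435296162, 591286729879, 956722026041, 1548008755920, 2504730781961
F(61) = 2504730781961


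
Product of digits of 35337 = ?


3 × 5 × 3 × 3 × 7 = 945


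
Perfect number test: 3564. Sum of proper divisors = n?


Proper divisors of 3564: 1, 2, 3, 4, 6, 9, 11, 12, 18, 22, 27, 33, 36, 44, 54, 66, 81, 99, 108, 132, 162, 198, 297, 324, 396, 594, 891, 1188, 1782
Sum = 1 + 2 + 3 + 4 + 6 + 9 + 11 + 12 + 18 + 22 + 27 + 33 + 36 + 44 + 54 + 66 + 81 + 99 + 108 + 132 + 162 + 198 + 297 + 324 + 396 + 594 + 891 + 1188 + 1782 = 6600

No, 3564 is not perfect (6600 ≠ 3564)


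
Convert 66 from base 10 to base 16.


66 (base 10) = 66 (decimal)
66 (decimal) = 42 (base 16)


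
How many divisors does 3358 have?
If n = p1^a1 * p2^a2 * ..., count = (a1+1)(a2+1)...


3358 = 2^1 × 23^1 × 73^1
d(3358) = (1+1) × (1+1) × (1+1) = 8

8 divisors


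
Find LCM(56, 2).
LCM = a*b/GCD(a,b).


GCD(56, 2) = 2
LCM = 56*2/2 = 112/2 = 56

LCM = 56


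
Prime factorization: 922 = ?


922 / 2 = 461
461 / 461 = 1
922 = 2 × 461


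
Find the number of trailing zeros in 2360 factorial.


floor(2360/5) = 472
floor(2360/25) = 94
floor(2360/125) = 18
floor(2360/625) = 3
Total = 587

587 trailing zeros


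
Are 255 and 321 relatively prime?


Euclidean algorithm:
321 = 1 * 255 + 66
255 = 3 * 66 + 57
66 = 1 * 57 + 9
57 = 6 * 9 + 3
9 = 3 * 3 + 0
GCD(255, 321) = 3

No, not coprime (GCD = 3)


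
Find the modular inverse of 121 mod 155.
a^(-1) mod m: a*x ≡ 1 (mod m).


Use the extended Euclidean algorithm on (155, 121); each row r = 155*s + 121*t:
r=155, s=1, t=0
r=121, s=0, t=1
q=1: r=34, s=1, t=-1   [155*(1) + 121*(-1) = 34]
q=3: r=19, s=-3, t=4   [155*(-3) + 121*(4) = 19]
q=1: r=15, s=4, t=-5   [155*(4) + 121*(-5) = 15]
q=1: r=4, s=-7, t=9   [155*(-7) + 121*(9) = 4]
q=3: r=3, s=25, t=-32   [155*(25) + 121*(-32) = 3]
q=1: r=1, s=-32, t=41   [155*(-32) + 121*(41) = 1]
q=3: r=0, s=121, t=-155   [155*(121) + 121*(-155) = 0]
GCD = 1 with t = 41, so 121*(41) ≡ 1 (mod 155)
Inverse = 41 mod 155 = 41
Check: 121 * 41 = 4961 ≡ 1 (mod 155)

121^(-1) ≡ 41 (mod 155)


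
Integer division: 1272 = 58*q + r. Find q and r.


1272 = 58 * 21 + 54
Check: 1218 + 54 = 1272

q = 21, r = 54


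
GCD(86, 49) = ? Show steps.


86 = 1 * 49 + 37
49 = 1 * 37 + 12
37 = 3 * 12 + 1
12 = 12 * 1 + 0
GCD = 1


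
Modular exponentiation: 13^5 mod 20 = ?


13^1 mod 20 = 13
13^2 mod 20 = 9
13^3 mod 20 = 17
13^4 mod 20 = 1
13^5 mod 20 = 13


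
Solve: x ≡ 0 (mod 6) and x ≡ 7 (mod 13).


M = 6*13 = 78
M1 = M/6 = 13, M2 = M/13 = 6
M1^(-1) mod 6 = 1, M2^(-1) mod 13 = 11
x = 0*13*1 + 7*6*11 = 462
462 mod 78 = 72
Check: 72 mod 6 = 0 ✓, 72 mod 13 = 7 ✓

x ≡ 72 (mod 78)


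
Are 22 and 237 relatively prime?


Euclidean algorithm:
237 = 10 * 22 + 17
22 = 1 * 17 + 5
17 = 3 * 5 + 2
5 = 2 * 2 + 1
2 = 2 * 1 + 0
GCD(22, 237) = 1

Yes, coprime (GCD = 1)


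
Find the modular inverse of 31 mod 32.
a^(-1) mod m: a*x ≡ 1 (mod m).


Use the extended Euclidean algorithm on (32, 31); each row r = 32*s + 31*t:
r=32, s=1, t=0
r=31, s=0, t=1
q=1: r=1, s=1, t=-1   [32*(1) + 31*(-1) = 1]
q=31: r=0, s=-31, t=32   [32*(-31) + 31*(32) = 0]
GCD = 1 with t = -1, so 31*(-1) ≡ 1 (mod 32)
Inverse = -1 mod 32 = 31
Check: 31 * 31 = 961 ≡ 1 (mod 32)

31^(-1) ≡ 31 (mod 32)


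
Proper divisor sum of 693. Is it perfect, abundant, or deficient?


Proper divisors: 1, 3, 7, 9, 11, 21, 33, 63, 77, 99, 231
Sum = 1 + 3 + 7 + 9 + 11 + 21 + 33 + 63 + 77 + 99 + 231 = 555
555 < 693 → deficient

s(693) = 555 (deficient)


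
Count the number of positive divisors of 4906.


4906 = 2^1 × 11^1 × 223^1
d(4906) = (1+1) × (1+1) × (1+1) = 8

8 divisors


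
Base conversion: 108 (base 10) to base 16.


108 (base 10) = 108 (decimal)
108 (decimal) = 6C (base 16)


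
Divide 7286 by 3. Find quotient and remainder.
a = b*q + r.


7286 = 3 * 2428 + 2
Check: 7284 + 2 = 7286

q = 2428, r = 2


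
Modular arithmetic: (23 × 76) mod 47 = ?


23 × 76 = 1748
1748 mod 47 = 9


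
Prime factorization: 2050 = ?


2050 / 2 = 1025
1025 / 5 = 205
205 / 5 = 41
41 / 41 = 1
2050 = 2 × 5^2 × 41


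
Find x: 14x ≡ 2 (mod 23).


GCD(14, 23) = 1, unique solution
a^(-1) mod 23 = 5
x = 5 * 2 mod 23 = 10

x ≡ 10 (mod 23)


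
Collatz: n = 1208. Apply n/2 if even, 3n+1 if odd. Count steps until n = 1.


1208 → 604 → 302 → 151 → 454 → 227 → 682 → 341 → 1024 → 512 → 256 → 128 → 64 → 32 → 16 → 8 → 4 → 2 → 1
Total steps = 18

18 steps


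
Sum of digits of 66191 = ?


6 + 6 + 1 + 9 + 1 = 23


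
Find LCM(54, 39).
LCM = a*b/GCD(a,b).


GCD(54, 39) = 3
LCM = 54*39/3 = 2106/3 = 702

LCM = 702


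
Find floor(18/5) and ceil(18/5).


18/5 = 3.6000
floor = 3
ceil = 4

floor = 3, ceil = 4


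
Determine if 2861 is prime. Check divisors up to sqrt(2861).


Check divisors up to sqrt(2861) = 53.4883
No divisors found.
2861 is prime.

Yes, 2861 is prime


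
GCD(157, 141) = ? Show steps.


157 = 1 * 141 + 16
141 = 8 * 16 + 13
16 = 1 * 13 + 3
13 = 4 * 3 + 1
3 = 3 * 1 + 0
GCD = 1


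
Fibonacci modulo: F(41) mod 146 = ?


F(k) mod 146 for k=1..41:
1, 1, 2, 3, 5, 8, 13, 21, 34, 55, 89, 144, 87, 85, 26, 111, 137, 102, 93, 49, 142, 45, 41, 86, 127, 67, 48, 115, 17, 132, 3, 135, 138, 127, 119, 100, 73, 27, 100, 127, 81
F(41) mod 146 = 81


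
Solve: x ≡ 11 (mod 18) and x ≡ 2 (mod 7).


M = 18*7 = 126
M1 = M/18 = 7, M2 = M/7 = 18
M1^(-1) mod 18 = 13, M2^(-1) mod 7 = 2
x = 11*7*13 + 2*18*2 = 1073
1073 mod 126 = 65
Check: 65 mod 18 = 11 ✓, 65 mod 7 = 2 ✓

x ≡ 65 (mod 126)


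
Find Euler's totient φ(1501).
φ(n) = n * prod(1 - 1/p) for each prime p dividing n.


1501 = 19 × 79
Prime factors: 19, 79
φ(1501) = 1501 × (1-1/19) × (1-1/79)
= 1501 × 18/19 × 78/79 = 1404

φ(1501) = 1404


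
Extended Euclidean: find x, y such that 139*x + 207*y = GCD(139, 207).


Tabular extended Euclidean (each row: r = 139*s + 207*t):
r=139, s=1, t=0
r=207, s=0, t=1
q=0: r=139, s=1, t=0   [139*(1) + 207*(0) = 139]
q=1: r=68, s=-1, t=1   [139*(-1) + 207*(1) = 68]
q=2: r=3, s=3, t=-2   [139*(3) + 207*(-2) = 3]
q=22: r=2, s=-67, t=45   [139*(-67) + 207*(45) = 2]
q=1: r=1, s=70, t=-47   [139*(70) + 207*(-47) = 1]
q=2: r=0, s=-207, t=139   [139*(-207) + 207*(139) = 0]
GCD = 1; from the row with r=1: x=70, y=-47
Check: 139*(70) + 207*(-47) = 9730 - 9729 = 1

GCD = 1, x = 70, y = -47


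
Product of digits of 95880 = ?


9 × 5 × 8 × 8 × 0 = 0


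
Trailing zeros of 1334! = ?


floor(1334/5) = 266
floor(1334/25) = 53
floor(1334/125) = 10
floor(1334/625) = 2
Total = 331

331 trailing zeros


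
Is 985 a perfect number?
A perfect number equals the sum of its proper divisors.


Proper divisors of 985: 1, 5, 197
Sum = 1 + 5 + 197 = 203

No, 985 is not perfect (203 ≠ 985)


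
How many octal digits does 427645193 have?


427645193 in base 8 = 3137254411
Number of digits = 10

10 digits (base 8)


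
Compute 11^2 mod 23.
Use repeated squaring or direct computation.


11^1 mod 23 = 11
11^2 mod 23 = 6


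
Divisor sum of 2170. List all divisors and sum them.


Divisors of 2170: 1, 2, 5, 7, 10, 14, 31, 35, 62, 70, 155, 217, 310, 434, 1085, 2170
Sum = 1 + 2 + 5 + 7 + 10 + 14 + 31 + 35 + 62 + 70 + 155 + 217 + 310 + 434 + 1085 + 2170 = 4608

σ(2170) = 4608


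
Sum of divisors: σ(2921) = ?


Divisors of 2921: 1, 23, 127, 2921
Sum = 1 + 23 + 127 + 2921 = 3072

σ(2921) = 3072


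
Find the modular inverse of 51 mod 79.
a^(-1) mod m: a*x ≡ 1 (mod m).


Use the extended Euclidean algorithm on (79, 51); each row r = 79*s + 51*t:
r=79, s=1, t=0
r=51, s=0, t=1
q=1: r=28, s=1, t=-1   [79*(1) + 51*(-1) = 28]
q=1: r=23, s=-1, t=2   [79*(-1) + 51*(2) = 23]
q=1: r=5, s=2, t=-3   [79*(2) + 51*(-3) = 5]
q=4: r=3, s=-9, t=14   [79*(-9) + 51*(14) = 3]
q=1: r=2, s=11, t=-17   [79*(11) + 51*(-17) = 2]
q=1: r=1, s=-20, t=31   [79*(-20) + 51*(31) = 1]
q=2: r=0, s=51, t=-79   [79*(51) + 51*(-79) = 0]
GCD = 1 with t = 31, so 51*(31) ≡ 1 (mod 79)
Inverse = 31 mod 79 = 31
Check: 51 * 31 = 1581 ≡ 1 (mod 79)

51^(-1) ≡ 31 (mod 79)


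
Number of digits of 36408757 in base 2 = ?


36408757 in base 2 = 10001010111000110110110101
Number of digits = 26

26 digits (base 2)


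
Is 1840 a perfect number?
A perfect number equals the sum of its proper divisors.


Proper divisors of 1840: 1, 2, 4, 5, 8, 10, 16, 20, 23, 40, 46, 80, 92, 115, 184, 230, 368, 460, 920
Sum = 1 + 2 + 4 + 5 + 8 + 10 + 16 + 20 + 23 + 40 + 46 + 80 + 92 + 115 + 184 + 230 + 368 + 460 + 920 = 2624

No, 1840 is not perfect (2624 ≠ 1840)


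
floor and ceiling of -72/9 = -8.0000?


-72/9 = -8.0000
floor = -8
ceil = -8

floor = -8, ceil = -8


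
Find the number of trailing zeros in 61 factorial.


floor(61/5) = 12
floor(61/25) = 2
Total = 14

14 trailing zeros


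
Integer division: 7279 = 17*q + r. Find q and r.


7279 = 17 * 428 + 3
Check: 7276 + 3 = 7279

q = 428, r = 3


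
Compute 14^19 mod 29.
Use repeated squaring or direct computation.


14^1 mod 29 = 14
14^2 mod 29 = 22
14^3 mod 29 = 18
14^4 mod 29 = 20
14^5 mod 29 = 19
14^6 mod 29 = 5
14^7 mod 29 = 12
14^8 mod 29 = 23
14^9 mod 29 = 3
14^10 mod 29 = 13
14^11 mod 29 = 8
14^12 mod 29 = 25
14^13 mod 29 = 2
14^14 mod 29 = 28
14^15 mod 29 = 15
14^16 mod 29 = 7
14^17 mod 29 = 11
14^18 mod 29 = 9
14^19 mod 29 = 10


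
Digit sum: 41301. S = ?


4 + 1 + 3 + 0 + 1 = 9


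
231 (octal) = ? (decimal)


231 (base 8) = 153 (decimal)
153 (decimal) = 153 (base 10)


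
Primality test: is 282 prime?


282 / 2 = 141 (exact division)
282 is NOT prime.

No, 282 is not prime


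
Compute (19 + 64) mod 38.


19 + 64 = 83
83 mod 38 = 7
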